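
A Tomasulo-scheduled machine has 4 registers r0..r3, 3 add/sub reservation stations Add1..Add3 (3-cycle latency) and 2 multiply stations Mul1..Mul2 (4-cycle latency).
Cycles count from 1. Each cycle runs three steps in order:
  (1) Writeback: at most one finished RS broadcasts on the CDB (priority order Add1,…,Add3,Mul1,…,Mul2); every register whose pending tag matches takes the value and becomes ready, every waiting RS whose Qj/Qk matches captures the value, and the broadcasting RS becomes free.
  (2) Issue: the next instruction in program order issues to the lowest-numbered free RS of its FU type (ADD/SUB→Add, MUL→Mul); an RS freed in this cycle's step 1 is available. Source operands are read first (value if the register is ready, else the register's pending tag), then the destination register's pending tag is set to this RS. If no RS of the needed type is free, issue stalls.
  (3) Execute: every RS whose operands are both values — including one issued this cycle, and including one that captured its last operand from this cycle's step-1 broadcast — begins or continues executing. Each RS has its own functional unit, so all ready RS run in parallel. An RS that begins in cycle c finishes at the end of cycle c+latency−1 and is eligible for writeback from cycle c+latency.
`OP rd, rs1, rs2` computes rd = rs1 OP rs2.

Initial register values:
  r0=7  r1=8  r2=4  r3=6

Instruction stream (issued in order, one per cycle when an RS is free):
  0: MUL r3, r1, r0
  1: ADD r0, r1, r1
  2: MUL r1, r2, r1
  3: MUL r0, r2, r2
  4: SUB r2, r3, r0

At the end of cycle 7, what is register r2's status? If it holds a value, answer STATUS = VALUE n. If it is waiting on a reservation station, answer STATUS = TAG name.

  c1: issue MUL r3<-Mul1  regs: r0:7,r1:8,r2:4,r3:Mul1
  c2: issue ADD r0<-Add1  regs: r0:Add1,r1:8,r2:4,r3:Mul1
  c3: issue MUL r1<-Mul2  regs: r0:Add1,r1:Mul2,r2:4,r3:Mul1
  c4: stall  regs: r0:Add1,r1:Mul2,r2:4,r3:Mul1
  c5: CDB Add1=16; stall  regs: r0:16,r1:Mul2,r2:4,r3:Mul1
  c6: CDB Mul1=56; issue MUL r0<-Mul1  regs: r0:Mul1,r1:Mul2,r2:4,r3:56
  c7: CDB Mul2=32; issue SUB r2<-Add1  regs: r0:Mul1,r1:32,r2:Add1,r3:56

STATUS = TAG Add1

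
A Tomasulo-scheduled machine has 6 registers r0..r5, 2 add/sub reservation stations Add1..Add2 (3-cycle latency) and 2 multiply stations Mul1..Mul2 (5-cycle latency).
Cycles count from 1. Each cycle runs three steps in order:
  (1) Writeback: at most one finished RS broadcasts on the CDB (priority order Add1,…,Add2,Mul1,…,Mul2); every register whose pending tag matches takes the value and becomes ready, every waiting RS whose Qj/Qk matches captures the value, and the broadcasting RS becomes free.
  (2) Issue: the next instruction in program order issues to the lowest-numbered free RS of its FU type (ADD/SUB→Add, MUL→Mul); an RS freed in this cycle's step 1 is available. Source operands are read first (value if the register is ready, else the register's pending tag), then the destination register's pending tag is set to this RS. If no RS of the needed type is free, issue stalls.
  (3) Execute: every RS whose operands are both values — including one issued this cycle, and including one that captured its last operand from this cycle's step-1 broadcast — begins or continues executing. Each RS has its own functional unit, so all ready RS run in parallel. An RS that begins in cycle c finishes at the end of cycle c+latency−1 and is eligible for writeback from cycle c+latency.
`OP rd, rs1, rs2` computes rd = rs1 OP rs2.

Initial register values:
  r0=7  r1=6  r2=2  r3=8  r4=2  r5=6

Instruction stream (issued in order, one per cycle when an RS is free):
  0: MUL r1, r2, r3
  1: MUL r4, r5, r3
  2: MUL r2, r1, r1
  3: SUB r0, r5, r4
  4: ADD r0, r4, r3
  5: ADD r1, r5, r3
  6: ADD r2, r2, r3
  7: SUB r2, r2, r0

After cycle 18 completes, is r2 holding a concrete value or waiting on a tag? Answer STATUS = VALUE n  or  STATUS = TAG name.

  c1: issue MUL r1<-Mul1  regs: r0:7,r1:Mul1,r2:2,r3:8,r4:2,r5:6
  c2: issue MUL r4<-Mul2  regs: r0:7,r1:Mul1,r2:2,r3:8,r4:Mul2,r5:6
  c3: stall  regs: r0:7,r1:Mul1,r2:2,r3:8,r4:Mul2,r5:6
  c4: stall  regs: r0:7,r1:Mul1,r2:2,r3:8,r4:Mul2,r5:6
  c5: stall  regs: r0:7,r1:Mul1,r2:2,r3:8,r4:Mul2,r5:6
  c6: CDB Mul1=16; issue MUL r2<-Mul1  regs: r0:7,r1:16,r2:Mul1,r3:8,r4:Mul2,r5:6
  c7: CDB Mul2=48; issue SUB r0<-Add1  regs: r0:Add1,r1:16,r2:Mul1,r3:8,r4:48,r5:6
  c8: issue ADD r0<-Add2  regs: r0:Add2,r1:16,r2:Mul1,r3:8,r4:48,r5:6
  c9: stall  regs: r0:Add2,r1:16,r2:Mul1,r3:8,r4:48,r5:6
  c10: CDB Add1=-42; issue ADD r1<-Add1  regs: r0:Add2,r1:Add1,r2:Mul1,r3:8,r4:48,r5:6
  c11: CDB Add2=56; issue ADD r2<-Add2  regs: r0:56,r1:Add1,r2:Add2,r3:8,r4:48,r5:6
  c12: CDB Mul1=256; stall  regs: r0:56,r1:Add1,r2:Add2,r3:8,r4:48,r5:6
  c13: CDB Add1=14; issue SUB r2<-Add1  regs: r0:56,r1:14,r2:Add1,r3:8,r4:48,r5:6
  c14: -  regs: r0:56,r1:14,r2:Add1,r3:8,r4:48,r5:6
  c15: CDB Add2=264  regs: r0:56,r1:14,r2:Add1,r3:8,r4:48,r5:6
  c16: -  regs: r0:56,r1:14,r2:Add1,r3:8,r4:48,r5:6
  c17: -  regs: r0:56,r1:14,r2:Add1,r3:8,r4:48,r5:6
  c18: CDB Add1=208  regs: r0:56,r1:14,r2:208,r3:8,r4:48,r5:6

STATUS = VALUE 208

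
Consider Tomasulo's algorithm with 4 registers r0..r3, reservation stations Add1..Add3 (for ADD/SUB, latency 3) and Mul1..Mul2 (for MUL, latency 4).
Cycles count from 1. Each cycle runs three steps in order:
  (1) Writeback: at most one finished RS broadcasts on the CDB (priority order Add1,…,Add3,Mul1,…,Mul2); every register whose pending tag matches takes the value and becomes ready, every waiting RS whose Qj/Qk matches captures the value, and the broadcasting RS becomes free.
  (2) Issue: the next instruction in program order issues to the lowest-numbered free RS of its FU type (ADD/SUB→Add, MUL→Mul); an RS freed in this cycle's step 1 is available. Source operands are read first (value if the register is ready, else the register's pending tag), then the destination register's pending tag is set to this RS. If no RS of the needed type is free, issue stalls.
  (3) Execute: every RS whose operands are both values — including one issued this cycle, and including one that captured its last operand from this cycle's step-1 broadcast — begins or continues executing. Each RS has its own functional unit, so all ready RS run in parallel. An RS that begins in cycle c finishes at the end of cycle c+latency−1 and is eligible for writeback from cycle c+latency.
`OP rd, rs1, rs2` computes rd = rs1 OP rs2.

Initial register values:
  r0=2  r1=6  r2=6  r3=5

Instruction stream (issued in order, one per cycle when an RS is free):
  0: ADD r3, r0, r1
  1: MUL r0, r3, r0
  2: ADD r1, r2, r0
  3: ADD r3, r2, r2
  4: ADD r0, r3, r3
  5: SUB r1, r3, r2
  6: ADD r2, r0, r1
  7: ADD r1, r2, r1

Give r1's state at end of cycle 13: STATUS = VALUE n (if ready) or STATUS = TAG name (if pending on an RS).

STATUS = TAG Add2

  c1: issue ADD r3<-Add1  regs: r0:2,r1:6,r2:6,r3:Add1
  c2: issue MUL r0<-Mul1  regs: r0:Mul1,r1:6,r2:6,r3:Add1
  c3: issue ADD r1<-Add2  regs: r0:Mul1,r1:Add2,r2:6,r3:Add1
  c4: CDB Add1=8; issue ADD r3<-Add1  regs: r0:Mul1,r1:Add2,r2:6,r3:Add1
  c5: issue ADD r0<-Add3  regs: r0:Add3,r1:Add2,r2:6,r3:Add1
  c6: stall  regs: r0:Add3,r1:Add2,r2:6,r3:Add1
  c7: CDB Add1=12; issue SUB r1<-Add1  regs: r0:Add3,r1:Add1,r2:6,r3:12
  c8: CDB Mul1=16; stall  regs: r0:Add3,r1:Add1,r2:6,r3:12
  c9: stall  regs: r0:Add3,r1:Add1,r2:6,r3:12
  c10: CDB Add1=6; issue ADD r2<-Add1  regs: r0:Add3,r1:6,r2:Add1,r3:12
  c11: CDB Add2=22; issue ADD r1<-Add2  regs: r0:Add3,r1:Add2,r2:Add1,r3:12
  c12: CDB Add3=24  regs: r0:24,r1:Add2,r2:Add1,r3:12
  c13: -  regs: r0:24,r1:Add2,r2:Add1,r3:12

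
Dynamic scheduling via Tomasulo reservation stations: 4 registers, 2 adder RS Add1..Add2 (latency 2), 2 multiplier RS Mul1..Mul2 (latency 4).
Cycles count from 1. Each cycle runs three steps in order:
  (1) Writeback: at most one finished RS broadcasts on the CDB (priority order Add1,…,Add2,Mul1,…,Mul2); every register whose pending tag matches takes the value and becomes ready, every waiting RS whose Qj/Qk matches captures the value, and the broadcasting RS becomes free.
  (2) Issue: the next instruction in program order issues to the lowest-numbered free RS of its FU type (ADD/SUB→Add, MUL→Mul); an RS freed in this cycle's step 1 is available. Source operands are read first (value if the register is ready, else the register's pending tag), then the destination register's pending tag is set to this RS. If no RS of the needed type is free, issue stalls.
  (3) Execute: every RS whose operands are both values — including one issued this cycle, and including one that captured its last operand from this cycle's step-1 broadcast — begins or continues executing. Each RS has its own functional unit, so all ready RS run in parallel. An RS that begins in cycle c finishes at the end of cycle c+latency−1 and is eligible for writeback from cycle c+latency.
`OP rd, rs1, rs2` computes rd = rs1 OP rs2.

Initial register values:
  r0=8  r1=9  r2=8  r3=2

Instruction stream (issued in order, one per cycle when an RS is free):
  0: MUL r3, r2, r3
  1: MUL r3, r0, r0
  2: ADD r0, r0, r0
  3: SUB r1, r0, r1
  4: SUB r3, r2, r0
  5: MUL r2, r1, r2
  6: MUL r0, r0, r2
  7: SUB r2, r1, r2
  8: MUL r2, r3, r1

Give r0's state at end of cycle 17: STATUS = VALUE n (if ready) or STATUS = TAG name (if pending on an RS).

c1: issue MUL r3<-Mul1 | r0:8,r1:9,r2:8,r3:Mul1
c2: issue MUL r3<-Mul2 | r0:8,r1:9,r2:8,r3:Mul2
c3: issue ADD r0<-Add1 | r0:Add1,r1:9,r2:8,r3:Mul2
c4: issue SUB r1<-Add2 | r0:Add1,r1:Add2,r2:8,r3:Mul2
c5: CDB Add1=16; issue SUB r3<-Add1 | r0:16,r1:Add2,r2:8,r3:Add1
c6: CDB Mul1=16; issue MUL r2<-Mul1 | r0:16,r1:Add2,r2:Mul1,r3:Add1
c7: CDB Add1=-8; stall | r0:16,r1:Add2,r2:Mul1,r3:-8
c8: CDB Add2=7; stall | r0:16,r1:7,r2:Mul1,r3:-8
c9: CDB Mul2=64; issue MUL r0<-Mul2 | r0:Mul2,r1:7,r2:Mul1,r3:-8
c10: issue SUB r2<-Add1 | r0:Mul2,r1:7,r2:Add1,r3:-8
c11: stall | r0:Mul2,r1:7,r2:Add1,r3:-8
c12: CDB Mul1=56; issue MUL r2<-Mul1 | r0:Mul2,r1:7,r2:Mul1,r3:-8
c13: - | r0:Mul2,r1:7,r2:Mul1,r3:-8
c14: CDB Add1=-49 | r0:Mul2,r1:7,r2:Mul1,r3:-8
c15: - | r0:Mul2,r1:7,r2:Mul1,r3:-8
c16: CDB Mul1=-56 | r0:Mul2,r1:7,r2:-56,r3:-8
c17: CDB Mul2=896 | r0:896,r1:7,r2:-56,r3:-8

STATUS = VALUE 896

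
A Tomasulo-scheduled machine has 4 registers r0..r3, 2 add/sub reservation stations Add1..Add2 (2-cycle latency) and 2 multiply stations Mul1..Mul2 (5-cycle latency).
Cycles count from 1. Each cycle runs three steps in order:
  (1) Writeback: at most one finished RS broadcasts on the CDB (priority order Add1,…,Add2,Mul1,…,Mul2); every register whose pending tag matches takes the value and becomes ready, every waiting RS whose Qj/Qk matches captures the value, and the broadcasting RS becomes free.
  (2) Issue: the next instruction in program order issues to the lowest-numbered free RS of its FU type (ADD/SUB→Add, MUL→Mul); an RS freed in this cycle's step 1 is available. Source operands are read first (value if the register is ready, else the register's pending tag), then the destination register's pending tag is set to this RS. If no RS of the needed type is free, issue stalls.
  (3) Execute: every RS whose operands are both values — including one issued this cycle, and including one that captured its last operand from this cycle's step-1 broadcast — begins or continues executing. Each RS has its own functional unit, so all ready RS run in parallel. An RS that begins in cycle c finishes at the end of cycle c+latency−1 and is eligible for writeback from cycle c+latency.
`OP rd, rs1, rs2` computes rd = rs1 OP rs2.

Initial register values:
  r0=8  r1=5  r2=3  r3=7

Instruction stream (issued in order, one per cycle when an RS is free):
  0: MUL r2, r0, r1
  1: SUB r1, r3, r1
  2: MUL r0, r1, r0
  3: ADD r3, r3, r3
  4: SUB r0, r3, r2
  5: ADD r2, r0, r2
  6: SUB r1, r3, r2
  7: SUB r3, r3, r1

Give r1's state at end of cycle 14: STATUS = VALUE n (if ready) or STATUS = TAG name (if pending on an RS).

  c1: issue MUL r2<-Mul1  regs: r0:8,r1:5,r2:Mul1,r3:7
  c2: issue SUB r1<-Add1  regs: r0:8,r1:Add1,r2:Mul1,r3:7
  c3: issue MUL r0<-Mul2  regs: r0:Mul2,r1:Add1,r2:Mul1,r3:7
  c4: CDB Add1=2; issue ADD r3<-Add1  regs: r0:Mul2,r1:2,r2:Mul1,r3:Add1
  c5: issue SUB r0<-Add2  regs: r0:Add2,r1:2,r2:Mul1,r3:Add1
  c6: CDB Add1=14; issue ADD r2<-Add1  regs: r0:Add2,r1:2,r2:Add1,r3:14
  c7: CDB Mul1=40; stall  regs: r0:Add2,r1:2,r2:Add1,r3:14
  c8: stall  regs: r0:Add2,r1:2,r2:Add1,r3:14
  c9: CDB Add2=-26; issue SUB r1<-Add2  regs: r0:-26,r1:Add2,r2:Add1,r3:14
  c10: CDB Mul2=16; stall  regs: r0:-26,r1:Add2,r2:Add1,r3:14
  c11: CDB Add1=14; issue SUB r3<-Add1  regs: r0:-26,r1:Add2,r2:14,r3:Add1
  c12: -  regs: r0:-26,r1:Add2,r2:14,r3:Add1
  c13: CDB Add2=0  regs: r0:-26,r1:0,r2:14,r3:Add1
  c14: -  regs: r0:-26,r1:0,r2:14,r3:Add1

STATUS = VALUE 0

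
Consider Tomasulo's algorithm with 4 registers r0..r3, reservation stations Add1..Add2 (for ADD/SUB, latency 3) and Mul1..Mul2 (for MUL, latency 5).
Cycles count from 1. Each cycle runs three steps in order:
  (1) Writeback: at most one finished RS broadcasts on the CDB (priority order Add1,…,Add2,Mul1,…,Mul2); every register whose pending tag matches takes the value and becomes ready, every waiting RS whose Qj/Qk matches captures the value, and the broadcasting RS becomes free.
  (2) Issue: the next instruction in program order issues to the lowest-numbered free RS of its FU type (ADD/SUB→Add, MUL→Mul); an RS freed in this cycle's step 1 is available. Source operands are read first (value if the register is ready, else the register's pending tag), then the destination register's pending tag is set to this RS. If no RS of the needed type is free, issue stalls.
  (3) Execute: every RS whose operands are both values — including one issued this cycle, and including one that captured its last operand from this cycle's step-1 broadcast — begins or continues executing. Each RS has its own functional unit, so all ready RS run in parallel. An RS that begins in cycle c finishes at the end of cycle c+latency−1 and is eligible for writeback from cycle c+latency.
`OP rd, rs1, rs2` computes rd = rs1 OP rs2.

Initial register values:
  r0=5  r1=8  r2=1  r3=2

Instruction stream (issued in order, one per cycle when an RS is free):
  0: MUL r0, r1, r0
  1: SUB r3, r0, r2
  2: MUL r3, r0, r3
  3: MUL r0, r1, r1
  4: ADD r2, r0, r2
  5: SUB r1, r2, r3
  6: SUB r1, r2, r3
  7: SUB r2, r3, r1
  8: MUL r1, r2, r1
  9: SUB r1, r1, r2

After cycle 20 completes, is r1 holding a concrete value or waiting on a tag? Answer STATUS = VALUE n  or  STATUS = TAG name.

STATUS = TAG Add2

  c1: issue MUL r0<-Mul1  regs: r0:Mul1,r1:8,r2:1,r3:2
  c2: issue SUB r3<-Add1  regs: r0:Mul1,r1:8,r2:1,r3:Add1
  c3: issue MUL r3<-Mul2  regs: r0:Mul1,r1:8,r2:1,r3:Mul2
  c4: stall  regs: r0:Mul1,r1:8,r2:1,r3:Mul2
  c5: stall  regs: r0:Mul1,r1:8,r2:1,r3:Mul2
  c6: CDB Mul1=40; issue MUL r0<-Mul1  regs: r0:Mul1,r1:8,r2:1,r3:Mul2
  c7: issue ADD r2<-Add2  regs: r0:Mul1,r1:8,r2:Add2,r3:Mul2
  c8: stall  regs: r0:Mul1,r1:8,r2:Add2,r3:Mul2
  c9: CDB Add1=39; issue SUB r1<-Add1  regs: r0:Mul1,r1:Add1,r2:Add2,r3:Mul2
  c10: stall  regs: r0:Mul1,r1:Add1,r2:Add2,r3:Mul2
  c11: CDB Mul1=64; stall  regs: r0:64,r1:Add1,r2:Add2,r3:Mul2
  c12: stall  regs: r0:64,r1:Add1,r2:Add2,r3:Mul2
  c13: stall  regs: r0:64,r1:Add1,r2:Add2,r3:Mul2
  c14: CDB Add2=65; issue SUB r1<-Add2  regs: r0:64,r1:Add2,r2:65,r3:Mul2
  c15: CDB Mul2=1560; stall  regs: r0:64,r1:Add2,r2:65,r3:1560
  c16: stall  regs: r0:64,r1:Add2,r2:65,r3:1560
  c17: stall  regs: r0:64,r1:Add2,r2:65,r3:1560
  c18: CDB Add1=-1495; issue SUB r2<-Add1  regs: r0:64,r1:Add2,r2:Add1,r3:1560
  c19: CDB Add2=-1495; issue MUL r1<-Mul1  regs: r0:64,r1:Mul1,r2:Add1,r3:1560
  c20: issue SUB r1<-Add2  regs: r0:64,r1:Add2,r2:Add1,r3:1560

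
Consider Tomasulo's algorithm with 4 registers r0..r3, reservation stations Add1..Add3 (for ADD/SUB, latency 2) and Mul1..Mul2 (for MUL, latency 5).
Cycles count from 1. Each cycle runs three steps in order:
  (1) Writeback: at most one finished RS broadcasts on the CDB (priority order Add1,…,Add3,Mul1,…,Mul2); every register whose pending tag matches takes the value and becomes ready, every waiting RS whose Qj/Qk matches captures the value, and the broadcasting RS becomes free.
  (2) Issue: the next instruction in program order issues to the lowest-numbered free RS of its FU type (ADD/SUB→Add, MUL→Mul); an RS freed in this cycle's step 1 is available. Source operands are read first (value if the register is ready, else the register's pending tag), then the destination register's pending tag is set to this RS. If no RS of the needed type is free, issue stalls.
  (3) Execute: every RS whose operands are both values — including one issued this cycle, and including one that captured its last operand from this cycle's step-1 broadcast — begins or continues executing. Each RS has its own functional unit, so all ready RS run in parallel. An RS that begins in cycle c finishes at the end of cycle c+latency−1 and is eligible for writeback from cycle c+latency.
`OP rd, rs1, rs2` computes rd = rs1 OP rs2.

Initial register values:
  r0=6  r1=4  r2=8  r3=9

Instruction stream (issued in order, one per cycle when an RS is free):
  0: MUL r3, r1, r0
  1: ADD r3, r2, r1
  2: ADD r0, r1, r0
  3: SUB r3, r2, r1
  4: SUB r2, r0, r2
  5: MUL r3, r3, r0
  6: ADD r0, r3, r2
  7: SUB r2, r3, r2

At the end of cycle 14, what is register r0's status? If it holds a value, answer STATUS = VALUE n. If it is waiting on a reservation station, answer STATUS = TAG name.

STATUS = VALUE 42

c1: issue MUL r3<-Mul1 | r0:6,r1:4,r2:8,r3:Mul1
c2: issue ADD r3<-Add1 | r0:6,r1:4,r2:8,r3:Add1
c3: issue ADD r0<-Add2 | r0:Add2,r1:4,r2:8,r3:Add1
c4: CDB Add1=12; issue SUB r3<-Add1 | r0:Add2,r1:4,r2:8,r3:Add1
c5: CDB Add2=10; issue SUB r2<-Add2 | r0:10,r1:4,r2:Add2,r3:Add1
c6: CDB Add1=4; issue MUL r3<-Mul2 | r0:10,r1:4,r2:Add2,r3:Mul2
c7: CDB Add2=2; issue ADD r0<-Add1 | r0:Add1,r1:4,r2:2,r3:Mul2
c8: CDB Mul1=24; issue SUB r2<-Add2 | r0:Add1,r1:4,r2:Add2,r3:Mul2
c9: - | r0:Add1,r1:4,r2:Add2,r3:Mul2
c10: - | r0:Add1,r1:4,r2:Add2,r3:Mul2
c11: CDB Mul2=40 | r0:Add1,r1:4,r2:Add2,r3:40
c12: - | r0:Add1,r1:4,r2:Add2,r3:40
c13: CDB Add1=42 | r0:42,r1:4,r2:Add2,r3:40
c14: CDB Add2=38 | r0:42,r1:4,r2:38,r3:40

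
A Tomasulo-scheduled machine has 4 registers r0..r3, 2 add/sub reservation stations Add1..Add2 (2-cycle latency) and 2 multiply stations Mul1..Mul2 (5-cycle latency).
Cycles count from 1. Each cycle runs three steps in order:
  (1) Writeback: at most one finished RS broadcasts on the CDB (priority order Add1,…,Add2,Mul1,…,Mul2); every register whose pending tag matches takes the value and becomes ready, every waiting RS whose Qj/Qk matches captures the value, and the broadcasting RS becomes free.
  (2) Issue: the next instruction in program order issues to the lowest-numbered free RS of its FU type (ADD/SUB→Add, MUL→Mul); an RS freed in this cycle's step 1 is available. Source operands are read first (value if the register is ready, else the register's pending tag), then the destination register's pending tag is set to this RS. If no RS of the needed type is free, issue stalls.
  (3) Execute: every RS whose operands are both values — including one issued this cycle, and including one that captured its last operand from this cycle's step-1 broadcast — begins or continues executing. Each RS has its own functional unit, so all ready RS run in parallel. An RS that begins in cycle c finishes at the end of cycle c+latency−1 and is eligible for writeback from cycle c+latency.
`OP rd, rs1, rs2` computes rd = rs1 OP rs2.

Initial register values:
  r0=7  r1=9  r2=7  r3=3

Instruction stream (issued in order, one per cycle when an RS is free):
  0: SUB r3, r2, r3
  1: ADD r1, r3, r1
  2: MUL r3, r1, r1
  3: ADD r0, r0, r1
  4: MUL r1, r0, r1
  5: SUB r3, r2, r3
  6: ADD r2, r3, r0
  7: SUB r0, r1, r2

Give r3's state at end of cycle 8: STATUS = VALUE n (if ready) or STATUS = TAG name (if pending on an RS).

STATUS = TAG Add2

cycle 1: issue SUB r3<-Add1 // r0:7,r1:9,r2:7,r3:Add1
cycle 2: issue ADD r1<-Add2 // r0:7,r1:Add2,r2:7,r3:Add1
cycle 3: CDB Add1=4; issue MUL r3<-Mul1 // r0:7,r1:Add2,r2:7,r3:Mul1
cycle 4: issue ADD r0<-Add1 // r0:Add1,r1:Add2,r2:7,r3:Mul1
cycle 5: CDB Add2=13; issue MUL r1<-Mul2 // r0:Add1,r1:Mul2,r2:7,r3:Mul1
cycle 6: issue SUB r3<-Add2 // r0:Add1,r1:Mul2,r2:7,r3:Add2
cycle 7: CDB Add1=20; issue ADD r2<-Add1 // r0:20,r1:Mul2,r2:Add1,r3:Add2
cycle 8: stall // r0:20,r1:Mul2,r2:Add1,r3:Add2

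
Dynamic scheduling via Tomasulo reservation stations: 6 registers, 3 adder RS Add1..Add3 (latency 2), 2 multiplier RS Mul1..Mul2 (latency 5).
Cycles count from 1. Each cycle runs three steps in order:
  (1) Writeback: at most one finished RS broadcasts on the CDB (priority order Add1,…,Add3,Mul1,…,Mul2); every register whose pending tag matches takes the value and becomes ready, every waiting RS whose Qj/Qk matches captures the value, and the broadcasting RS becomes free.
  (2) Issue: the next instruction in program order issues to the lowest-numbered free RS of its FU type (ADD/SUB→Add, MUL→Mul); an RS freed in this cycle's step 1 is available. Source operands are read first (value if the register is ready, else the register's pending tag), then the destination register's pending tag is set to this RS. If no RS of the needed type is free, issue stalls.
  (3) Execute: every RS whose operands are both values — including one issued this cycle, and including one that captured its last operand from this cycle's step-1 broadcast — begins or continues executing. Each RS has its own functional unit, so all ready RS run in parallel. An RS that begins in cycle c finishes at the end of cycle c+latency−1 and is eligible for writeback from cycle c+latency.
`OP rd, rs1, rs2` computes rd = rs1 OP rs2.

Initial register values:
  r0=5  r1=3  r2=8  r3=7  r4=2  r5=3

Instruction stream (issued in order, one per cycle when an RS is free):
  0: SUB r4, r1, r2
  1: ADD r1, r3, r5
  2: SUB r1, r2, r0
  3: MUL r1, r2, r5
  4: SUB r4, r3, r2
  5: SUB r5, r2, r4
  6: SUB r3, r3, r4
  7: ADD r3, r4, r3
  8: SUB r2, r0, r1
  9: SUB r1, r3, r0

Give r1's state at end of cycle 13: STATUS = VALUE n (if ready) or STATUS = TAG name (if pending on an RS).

  c1: issue SUB r4<-Add1  regs: r0:5,r1:3,r2:8,r3:7,r4:Add1,r5:3
  c2: issue ADD r1<-Add2  regs: r0:5,r1:Add2,r2:8,r3:7,r4:Add1,r5:3
  c3: CDB Add1=-5; issue SUB r1<-Add1  regs: r0:5,r1:Add1,r2:8,r3:7,r4:-5,r5:3
  c4: CDB Add2=10; issue MUL r1<-Mul1  regs: r0:5,r1:Mul1,r2:8,r3:7,r4:-5,r5:3
  c5: CDB Add1=3; issue SUB r4<-Add1  regs: r0:5,r1:Mul1,r2:8,r3:7,r4:Add1,r5:3
  c6: issue SUB r5<-Add2  regs: r0:5,r1:Mul1,r2:8,r3:7,r4:Add1,r5:Add2
  c7: CDB Add1=-1; issue SUB r3<-Add1  regs: r0:5,r1:Mul1,r2:8,r3:Add1,r4:-1,r5:Add2
  c8: issue ADD r3<-Add3  regs: r0:5,r1:Mul1,r2:8,r3:Add3,r4:-1,r5:Add2
  c9: CDB Add1=8; issue SUB r2<-Add1  regs: r0:5,r1:Mul1,r2:Add1,r3:Add3,r4:-1,r5:Add2
  c10: CDB Add2=9; issue SUB r1<-Add2  regs: r0:5,r1:Add2,r2:Add1,r3:Add3,r4:-1,r5:9
  c11: CDB Add3=7  regs: r0:5,r1:Add2,r2:Add1,r3:7,r4:-1,r5:9
  c12: CDB Mul1=24  regs: r0:5,r1:Add2,r2:Add1,r3:7,r4:-1,r5:9
  c13: CDB Add2=2  regs: r0:5,r1:2,r2:Add1,r3:7,r4:-1,r5:9

STATUS = VALUE 2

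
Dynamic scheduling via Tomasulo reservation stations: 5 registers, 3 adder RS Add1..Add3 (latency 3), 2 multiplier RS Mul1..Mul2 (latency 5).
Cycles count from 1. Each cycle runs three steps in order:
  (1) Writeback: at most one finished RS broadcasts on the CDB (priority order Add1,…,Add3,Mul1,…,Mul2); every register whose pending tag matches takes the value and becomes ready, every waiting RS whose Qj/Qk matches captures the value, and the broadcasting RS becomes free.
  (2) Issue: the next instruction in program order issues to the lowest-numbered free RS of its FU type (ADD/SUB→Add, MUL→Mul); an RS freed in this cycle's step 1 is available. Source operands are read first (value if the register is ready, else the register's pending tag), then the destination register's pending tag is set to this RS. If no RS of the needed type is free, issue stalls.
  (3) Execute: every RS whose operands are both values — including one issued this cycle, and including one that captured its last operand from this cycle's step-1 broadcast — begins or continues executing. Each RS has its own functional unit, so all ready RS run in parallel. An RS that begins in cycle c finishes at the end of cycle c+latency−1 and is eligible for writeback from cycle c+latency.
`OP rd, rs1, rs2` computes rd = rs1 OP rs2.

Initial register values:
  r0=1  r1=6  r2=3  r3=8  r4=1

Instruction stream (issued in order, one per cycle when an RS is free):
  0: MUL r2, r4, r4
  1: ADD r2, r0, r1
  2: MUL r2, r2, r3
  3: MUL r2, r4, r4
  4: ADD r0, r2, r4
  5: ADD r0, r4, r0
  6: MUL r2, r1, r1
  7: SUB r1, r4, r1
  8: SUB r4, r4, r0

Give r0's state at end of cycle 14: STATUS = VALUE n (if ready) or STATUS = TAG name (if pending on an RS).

STATUS = TAG Add2

c1: issue MUL r2<-Mul1 | r0:1,r1:6,r2:Mul1,r3:8,r4:1
c2: issue ADD r2<-Add1 | r0:1,r1:6,r2:Add1,r3:8,r4:1
c3: issue MUL r2<-Mul2 | r0:1,r1:6,r2:Mul2,r3:8,r4:1
c4: stall | r0:1,r1:6,r2:Mul2,r3:8,r4:1
c5: CDB Add1=7; stall | r0:1,r1:6,r2:Mul2,r3:8,r4:1
c6: CDB Mul1=1; issue MUL r2<-Mul1 | r0:1,r1:6,r2:Mul1,r3:8,r4:1
c7: issue ADD r0<-Add1 | r0:Add1,r1:6,r2:Mul1,r3:8,r4:1
c8: issue ADD r0<-Add2 | r0:Add2,r1:6,r2:Mul1,r3:8,r4:1
c9: stall | r0:Add2,r1:6,r2:Mul1,r3:8,r4:1
c10: CDB Mul2=56; issue MUL r2<-Mul2 | r0:Add2,r1:6,r2:Mul2,r3:8,r4:1
c11: CDB Mul1=1; issue SUB r1<-Add3 | r0:Add2,r1:Add3,r2:Mul2,r3:8,r4:1
c12: stall | r0:Add2,r1:Add3,r2:Mul2,r3:8,r4:1
c13: stall | r0:Add2,r1:Add3,r2:Mul2,r3:8,r4:1
c14: CDB Add1=2; issue SUB r4<-Add1 | r0:Add2,r1:Add3,r2:Mul2,r3:8,r4:Add1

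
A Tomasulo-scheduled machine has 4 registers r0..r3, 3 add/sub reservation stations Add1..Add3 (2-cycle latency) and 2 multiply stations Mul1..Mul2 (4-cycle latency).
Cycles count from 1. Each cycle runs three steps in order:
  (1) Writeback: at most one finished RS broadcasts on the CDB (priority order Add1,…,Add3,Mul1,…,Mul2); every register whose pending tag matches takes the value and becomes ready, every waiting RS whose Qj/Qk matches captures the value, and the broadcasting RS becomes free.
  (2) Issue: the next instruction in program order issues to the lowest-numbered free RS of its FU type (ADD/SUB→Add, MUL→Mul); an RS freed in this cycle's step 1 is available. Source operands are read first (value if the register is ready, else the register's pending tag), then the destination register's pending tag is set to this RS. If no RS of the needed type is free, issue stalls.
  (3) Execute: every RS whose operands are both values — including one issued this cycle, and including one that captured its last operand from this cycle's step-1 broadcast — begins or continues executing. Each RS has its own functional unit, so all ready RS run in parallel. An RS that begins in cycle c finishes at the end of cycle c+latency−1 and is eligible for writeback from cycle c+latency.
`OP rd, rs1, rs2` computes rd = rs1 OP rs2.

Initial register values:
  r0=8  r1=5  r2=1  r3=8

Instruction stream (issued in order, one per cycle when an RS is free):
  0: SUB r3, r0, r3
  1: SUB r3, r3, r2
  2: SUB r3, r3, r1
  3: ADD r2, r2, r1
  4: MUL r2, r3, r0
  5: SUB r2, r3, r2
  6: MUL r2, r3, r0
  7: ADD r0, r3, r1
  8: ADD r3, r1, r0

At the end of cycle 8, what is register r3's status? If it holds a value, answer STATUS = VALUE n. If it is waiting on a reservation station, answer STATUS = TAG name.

STATUS = VALUE -6

  c1: issue SUB r3<-Add1  regs: r0:8,r1:5,r2:1,r3:Add1
  c2: issue SUB r3<-Add2  regs: r0:8,r1:5,r2:1,r3:Add2
  c3: CDB Add1=0; issue SUB r3<-Add1  regs: r0:8,r1:5,r2:1,r3:Add1
  c4: issue ADD r2<-Add3  regs: r0:8,r1:5,r2:Add3,r3:Add1
  c5: CDB Add2=-1; issue MUL r2<-Mul1  regs: r0:8,r1:5,r2:Mul1,r3:Add1
  c6: CDB Add3=6; issue SUB r2<-Add2  regs: r0:8,r1:5,r2:Add2,r3:Add1
  c7: CDB Add1=-6; issue MUL r2<-Mul2  regs: r0:8,r1:5,r2:Mul2,r3:-6
  c8: issue ADD r0<-Add1  regs: r0:Add1,r1:5,r2:Mul2,r3:-6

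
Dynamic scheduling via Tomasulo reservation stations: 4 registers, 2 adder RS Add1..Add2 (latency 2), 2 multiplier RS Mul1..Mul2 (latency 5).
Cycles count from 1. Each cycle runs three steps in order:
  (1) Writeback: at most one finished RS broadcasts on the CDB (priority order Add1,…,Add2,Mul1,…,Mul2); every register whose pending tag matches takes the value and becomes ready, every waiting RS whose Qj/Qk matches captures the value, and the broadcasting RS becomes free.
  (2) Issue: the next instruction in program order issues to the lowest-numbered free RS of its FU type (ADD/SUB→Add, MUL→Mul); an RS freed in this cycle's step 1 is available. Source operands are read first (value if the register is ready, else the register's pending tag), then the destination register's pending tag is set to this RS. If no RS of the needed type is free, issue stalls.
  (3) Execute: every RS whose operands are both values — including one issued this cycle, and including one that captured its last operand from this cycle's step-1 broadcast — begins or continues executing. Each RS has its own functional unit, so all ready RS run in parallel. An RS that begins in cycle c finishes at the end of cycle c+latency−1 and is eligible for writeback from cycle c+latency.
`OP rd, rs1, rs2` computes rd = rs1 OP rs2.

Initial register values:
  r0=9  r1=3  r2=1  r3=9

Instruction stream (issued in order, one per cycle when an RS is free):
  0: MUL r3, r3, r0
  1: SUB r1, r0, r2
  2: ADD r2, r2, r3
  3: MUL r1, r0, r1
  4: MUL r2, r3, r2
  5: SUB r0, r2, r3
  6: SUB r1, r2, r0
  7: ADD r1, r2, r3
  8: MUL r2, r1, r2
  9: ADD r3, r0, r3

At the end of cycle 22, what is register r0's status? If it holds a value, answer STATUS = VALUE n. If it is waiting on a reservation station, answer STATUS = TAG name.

STATUS = VALUE 6561

c1: issue MUL r3<-Mul1 | r0:9,r1:3,r2:1,r3:Mul1
c2: issue SUB r1<-Add1 | r0:9,r1:Add1,r2:1,r3:Mul1
c3: issue ADD r2<-Add2 | r0:9,r1:Add1,r2:Add2,r3:Mul1
c4: CDB Add1=8; issue MUL r1<-Mul2 | r0:9,r1:Mul2,r2:Add2,r3:Mul1
c5: stall | r0:9,r1:Mul2,r2:Add2,r3:Mul1
c6: CDB Mul1=81; issue MUL r2<-Mul1 | r0:9,r1:Mul2,r2:Mul1,r3:81
c7: issue SUB r0<-Add1 | r0:Add1,r1:Mul2,r2:Mul1,r3:81
c8: CDB Add2=82; issue SUB r1<-Add2 | r0:Add1,r1:Add2,r2:Mul1,r3:81
c9: CDB Mul2=72; stall | r0:Add1,r1:Add2,r2:Mul1,r3:81
c10: stall | r0:Add1,r1:Add2,r2:Mul1,r3:81
c11: stall | r0:Add1,r1:Add2,r2:Mul1,r3:81
c12: stall | r0:Add1,r1:Add2,r2:Mul1,r3:81
c13: CDB Mul1=6642; stall | r0:Add1,r1:Add2,r2:6642,r3:81
c14: stall | r0:Add1,r1:Add2,r2:6642,r3:81
c15: CDB Add1=6561; issue ADD r1<-Add1 | r0:6561,r1:Add1,r2:6642,r3:81
c16: issue MUL r2<-Mul1 | r0:6561,r1:Add1,r2:Mul1,r3:81
c17: CDB Add1=6723; issue ADD r3<-Add1 | r0:6561,r1:6723,r2:Mul1,r3:Add1
c18: CDB Add2=81 | r0:6561,r1:6723,r2:Mul1,r3:Add1
c19: CDB Add1=6642 | r0:6561,r1:6723,r2:Mul1,r3:6642
c20: - | r0:6561,r1:6723,r2:Mul1,r3:6642
c21: - | r0:6561,r1:6723,r2:Mul1,r3:6642
c22: CDB Mul1=44654166 | r0:6561,r1:6723,r2:44654166,r3:6642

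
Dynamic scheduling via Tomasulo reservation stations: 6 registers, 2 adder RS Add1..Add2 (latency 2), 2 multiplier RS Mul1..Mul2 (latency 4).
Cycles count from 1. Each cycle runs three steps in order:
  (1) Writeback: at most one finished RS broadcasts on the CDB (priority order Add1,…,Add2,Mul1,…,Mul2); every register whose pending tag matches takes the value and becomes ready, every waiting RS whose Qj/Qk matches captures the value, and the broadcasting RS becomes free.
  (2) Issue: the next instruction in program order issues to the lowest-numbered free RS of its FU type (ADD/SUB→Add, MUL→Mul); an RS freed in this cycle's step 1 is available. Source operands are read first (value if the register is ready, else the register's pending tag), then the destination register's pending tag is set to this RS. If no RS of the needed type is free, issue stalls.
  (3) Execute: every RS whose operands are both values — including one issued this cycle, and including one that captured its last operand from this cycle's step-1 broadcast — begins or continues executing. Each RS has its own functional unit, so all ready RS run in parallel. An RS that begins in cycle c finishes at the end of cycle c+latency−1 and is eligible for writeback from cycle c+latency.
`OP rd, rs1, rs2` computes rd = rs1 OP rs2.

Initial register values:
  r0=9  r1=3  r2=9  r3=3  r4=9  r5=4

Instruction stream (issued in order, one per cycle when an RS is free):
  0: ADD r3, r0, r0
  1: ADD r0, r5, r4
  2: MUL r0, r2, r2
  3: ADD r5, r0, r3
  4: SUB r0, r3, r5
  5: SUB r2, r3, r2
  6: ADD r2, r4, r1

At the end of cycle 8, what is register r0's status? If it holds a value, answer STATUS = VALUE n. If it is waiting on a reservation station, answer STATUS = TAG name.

STATUS = TAG Add2

cycle 1: issue ADD r3<-Add1 // r0:9,r1:3,r2:9,r3:Add1,r4:9,r5:4
cycle 2: issue ADD r0<-Add2 // r0:Add2,r1:3,r2:9,r3:Add1,r4:9,r5:4
cycle 3: CDB Add1=18; issue MUL r0<-Mul1 // r0:Mul1,r1:3,r2:9,r3:18,r4:9,r5:4
cycle 4: CDB Add2=13; issue ADD r5<-Add1 // r0:Mul1,r1:3,r2:9,r3:18,r4:9,r5:Add1
cycle 5: issue SUB r0<-Add2 // r0:Add2,r1:3,r2:9,r3:18,r4:9,r5:Add1
cycle 6: stall // r0:Add2,r1:3,r2:9,r3:18,r4:9,r5:Add1
cycle 7: CDB Mul1=81; stall // r0:Add2,r1:3,r2:9,r3:18,r4:9,r5:Add1
cycle 8: stall // r0:Add2,r1:3,r2:9,r3:18,r4:9,r5:Add1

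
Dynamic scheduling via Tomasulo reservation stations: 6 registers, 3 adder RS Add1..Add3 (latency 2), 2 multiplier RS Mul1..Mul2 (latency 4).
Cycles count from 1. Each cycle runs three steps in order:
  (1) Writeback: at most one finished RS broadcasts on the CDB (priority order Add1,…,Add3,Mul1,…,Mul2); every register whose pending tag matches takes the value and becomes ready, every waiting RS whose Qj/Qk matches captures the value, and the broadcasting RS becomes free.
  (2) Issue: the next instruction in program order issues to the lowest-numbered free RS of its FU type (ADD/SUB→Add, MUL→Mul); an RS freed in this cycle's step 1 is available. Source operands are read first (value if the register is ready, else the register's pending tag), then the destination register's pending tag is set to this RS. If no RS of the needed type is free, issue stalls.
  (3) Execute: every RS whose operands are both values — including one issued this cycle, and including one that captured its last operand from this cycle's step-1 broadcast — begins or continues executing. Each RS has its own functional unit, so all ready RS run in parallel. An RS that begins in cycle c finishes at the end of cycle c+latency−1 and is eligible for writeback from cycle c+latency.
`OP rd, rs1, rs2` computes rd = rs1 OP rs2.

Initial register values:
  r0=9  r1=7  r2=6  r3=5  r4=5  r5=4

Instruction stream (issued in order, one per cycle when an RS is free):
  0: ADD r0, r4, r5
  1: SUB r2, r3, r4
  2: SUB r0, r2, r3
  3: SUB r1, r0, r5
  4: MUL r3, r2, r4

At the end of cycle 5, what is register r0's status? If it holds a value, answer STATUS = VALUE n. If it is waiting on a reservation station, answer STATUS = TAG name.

c1: issue ADD r0<-Add1 | r0:Add1,r1:7,r2:6,r3:5,r4:5,r5:4
c2: issue SUB r2<-Add2 | r0:Add1,r1:7,r2:Add2,r3:5,r4:5,r5:4
c3: CDB Add1=9; issue SUB r0<-Add1 | r0:Add1,r1:7,r2:Add2,r3:5,r4:5,r5:4
c4: CDB Add2=0; issue SUB r1<-Add2 | r0:Add1,r1:Add2,r2:0,r3:5,r4:5,r5:4
c5: issue MUL r3<-Mul1 | r0:Add1,r1:Add2,r2:0,r3:Mul1,r4:5,r5:4

STATUS = TAG Add1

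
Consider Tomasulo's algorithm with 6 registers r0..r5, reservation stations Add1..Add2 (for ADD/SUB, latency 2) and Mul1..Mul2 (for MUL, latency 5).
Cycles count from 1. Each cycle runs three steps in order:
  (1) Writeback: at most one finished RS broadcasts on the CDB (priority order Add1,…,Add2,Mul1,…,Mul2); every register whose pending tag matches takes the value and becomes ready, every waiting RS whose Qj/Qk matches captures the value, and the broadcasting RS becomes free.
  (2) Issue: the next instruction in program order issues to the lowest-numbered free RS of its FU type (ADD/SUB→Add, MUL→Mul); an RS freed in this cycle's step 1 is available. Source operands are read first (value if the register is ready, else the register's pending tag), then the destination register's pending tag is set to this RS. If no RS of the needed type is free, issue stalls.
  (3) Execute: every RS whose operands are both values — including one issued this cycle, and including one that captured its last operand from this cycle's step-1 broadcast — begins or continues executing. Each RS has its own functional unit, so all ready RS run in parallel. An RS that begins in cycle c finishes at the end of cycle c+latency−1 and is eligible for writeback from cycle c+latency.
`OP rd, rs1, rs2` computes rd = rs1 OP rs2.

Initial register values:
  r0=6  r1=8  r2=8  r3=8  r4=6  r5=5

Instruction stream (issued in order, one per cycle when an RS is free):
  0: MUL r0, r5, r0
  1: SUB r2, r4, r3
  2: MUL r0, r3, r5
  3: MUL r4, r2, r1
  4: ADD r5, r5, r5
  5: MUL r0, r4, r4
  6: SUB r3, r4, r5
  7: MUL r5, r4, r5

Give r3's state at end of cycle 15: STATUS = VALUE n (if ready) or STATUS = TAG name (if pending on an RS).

c1: issue MUL r0<-Mul1 | r0:Mul1,r1:8,r2:8,r3:8,r4:6,r5:5
c2: issue SUB r2<-Add1 | r0:Mul1,r1:8,r2:Add1,r3:8,r4:6,r5:5
c3: issue MUL r0<-Mul2 | r0:Mul2,r1:8,r2:Add1,r3:8,r4:6,r5:5
c4: CDB Add1=-2; stall | r0:Mul2,r1:8,r2:-2,r3:8,r4:6,r5:5
c5: stall | r0:Mul2,r1:8,r2:-2,r3:8,r4:6,r5:5
c6: CDB Mul1=30; issue MUL r4<-Mul1 | r0:Mul2,r1:8,r2:-2,r3:8,r4:Mul1,r5:5
c7: issue ADD r5<-Add1 | r0:Mul2,r1:8,r2:-2,r3:8,r4:Mul1,r5:Add1
c8: CDB Mul2=40; issue MUL r0<-Mul2 | r0:Mul2,r1:8,r2:-2,r3:8,r4:Mul1,r5:Add1
c9: CDB Add1=10; issue SUB r3<-Add1 | r0:Mul2,r1:8,r2:-2,r3:Add1,r4:Mul1,r5:10
c10: stall | r0:Mul2,r1:8,r2:-2,r3:Add1,r4:Mul1,r5:10
c11: CDB Mul1=-16; issue MUL r5<-Mul1 | r0:Mul2,r1:8,r2:-2,r3:Add1,r4:-16,r5:Mul1
c12: - | r0:Mul2,r1:8,r2:-2,r3:Add1,r4:-16,r5:Mul1
c13: CDB Add1=-26 | r0:Mul2,r1:8,r2:-2,r3:-26,r4:-16,r5:Mul1
c14: - | r0:Mul2,r1:8,r2:-2,r3:-26,r4:-16,r5:Mul1
c15: - | r0:Mul2,r1:8,r2:-2,r3:-26,r4:-16,r5:Mul1

STATUS = VALUE -26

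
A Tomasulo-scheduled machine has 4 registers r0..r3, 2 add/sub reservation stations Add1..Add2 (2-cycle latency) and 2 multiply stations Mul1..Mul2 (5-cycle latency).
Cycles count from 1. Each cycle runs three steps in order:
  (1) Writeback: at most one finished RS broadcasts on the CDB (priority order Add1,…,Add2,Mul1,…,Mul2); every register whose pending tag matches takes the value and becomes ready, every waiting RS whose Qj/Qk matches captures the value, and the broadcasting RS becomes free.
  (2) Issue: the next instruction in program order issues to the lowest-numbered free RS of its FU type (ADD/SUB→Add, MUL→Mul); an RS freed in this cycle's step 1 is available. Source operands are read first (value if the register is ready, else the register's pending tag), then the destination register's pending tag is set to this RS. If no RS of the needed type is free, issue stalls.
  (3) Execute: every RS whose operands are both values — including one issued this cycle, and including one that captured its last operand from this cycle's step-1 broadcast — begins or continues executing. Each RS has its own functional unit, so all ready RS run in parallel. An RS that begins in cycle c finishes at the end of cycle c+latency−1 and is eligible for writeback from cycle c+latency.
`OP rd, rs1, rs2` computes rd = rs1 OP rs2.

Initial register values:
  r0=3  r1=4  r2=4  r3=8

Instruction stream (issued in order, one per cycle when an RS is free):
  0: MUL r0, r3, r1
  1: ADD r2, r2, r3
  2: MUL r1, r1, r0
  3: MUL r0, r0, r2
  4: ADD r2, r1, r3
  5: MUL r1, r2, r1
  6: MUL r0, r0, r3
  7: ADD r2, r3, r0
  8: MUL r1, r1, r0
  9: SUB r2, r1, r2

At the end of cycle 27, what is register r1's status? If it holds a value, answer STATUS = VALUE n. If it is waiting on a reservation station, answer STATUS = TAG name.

cycle 1: issue MUL r0<-Mul1 // r0:Mul1,r1:4,r2:4,r3:8
cycle 2: issue ADD r2<-Add1 // r0:Mul1,r1:4,r2:Add1,r3:8
cycle 3: issue MUL r1<-Mul2 // r0:Mul1,r1:Mul2,r2:Add1,r3:8
cycle 4: CDB Add1=12; stall // r0:Mul1,r1:Mul2,r2:12,r3:8
cycle 5: stall // r0:Mul1,r1:Mul2,r2:12,r3:8
cycle 6: CDB Mul1=32; issue MUL r0<-Mul1 // r0:Mul1,r1:Mul2,r2:12,r3:8
cycle 7: issue ADD r2<-Add1 // r0:Mul1,r1:Mul2,r2:Add1,r3:8
cycle 8: stall // r0:Mul1,r1:Mul2,r2:Add1,r3:8
cycle 9: stall // r0:Mul1,r1:Mul2,r2:Add1,r3:8
cycle 10: stall // r0:Mul1,r1:Mul2,r2:Add1,r3:8
cycle 11: CDB Mul1=384; issue MUL r1<-Mul1 // r0:384,r1:Mul1,r2:Add1,r3:8
cycle 12: CDB Mul2=128; issue MUL r0<-Mul2 // r0:Mul2,r1:Mul1,r2:Add1,r3:8
cycle 13: issue ADD r2<-Add2 // r0:Mul2,r1:Mul1,r2:Add2,r3:8
cycle 14: CDB Add1=136; stall // r0:Mul2,r1:Mul1,r2:Add2,r3:8
cycle 15: stall // r0:Mul2,r1:Mul1,r2:Add2,r3:8
cycle 16: stall // r0:Mul2,r1:Mul1,r2:Add2,r3:8
cycle 17: CDB Mul2=3072; issue MUL r1<-Mul2 // r0:3072,r1:Mul2,r2:Add2,r3:8
cycle 18: issue SUB r2<-Add1 // r0:3072,r1:Mul2,r2:Add1,r3:8
cycle 19: CDB Add2=3080 // r0:3072,r1:Mul2,r2:Add1,r3:8
cycle 20: CDB Mul1=17408 // r0:3072,r1:Mul2,r2:Add1,r3:8
cycle 21: - // r0:3072,r1:Mul2,r2:Add1,r3:8
cycle 22: - // r0:3072,r1:Mul2,r2:Add1,r3:8
cycle 23: - // r0:3072,r1:Mul2,r2:Add1,r3:8
cycle 24: - // r0:3072,r1:Mul2,r2:Add1,r3:8
cycle 25: CDB Mul2=53477376 // r0:3072,r1:53477376,r2:Add1,r3:8
cycle 26: - // r0:3072,r1:53477376,r2:Add1,r3:8
cycle 27: CDB Add1=53474296 // r0:3072,r1:53477376,r2:53474296,r3:8

STATUS = VALUE 53477376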